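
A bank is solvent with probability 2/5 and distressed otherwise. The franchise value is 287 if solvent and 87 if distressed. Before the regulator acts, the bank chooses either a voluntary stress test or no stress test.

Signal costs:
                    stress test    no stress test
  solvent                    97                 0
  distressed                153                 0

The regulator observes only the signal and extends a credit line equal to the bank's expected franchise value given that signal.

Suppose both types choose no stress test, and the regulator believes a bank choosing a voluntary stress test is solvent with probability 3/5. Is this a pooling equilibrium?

Yes

On the equilibrium path (no stress test) the regulator holds the prior 2/5 and pays 2/5·287 + 3/5·87 = 167. Off-path (stress test) belief 3/5 gives 3/5·287 + 2/5·87 = 207.
Solvent: no stress test gives 167 − 0 = 167; stress test gives 207 − 97 = 110. Stays. ✓
Distressed: no stress test gives 167 − 0 = 167; stress test gives 207 − 153 = 54. Stays. ✓
Beliefs are Bayes-consistent on-path and both types best-respond.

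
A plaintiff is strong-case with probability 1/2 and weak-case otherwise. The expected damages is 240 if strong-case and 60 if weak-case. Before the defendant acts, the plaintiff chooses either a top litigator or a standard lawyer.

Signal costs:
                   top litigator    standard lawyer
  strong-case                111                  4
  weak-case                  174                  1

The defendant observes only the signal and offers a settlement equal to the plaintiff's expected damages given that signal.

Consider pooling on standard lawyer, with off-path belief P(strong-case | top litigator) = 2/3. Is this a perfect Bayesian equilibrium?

At the pooled signal (standard lawyer) the defendant holds the prior 1/2 and pays 1/2·240 + 1/2·60 = 150. Off-path (top litigator) belief 2/3 gives 2/3·240 + 1/3·60 = 180.
Strong-case: standard lawyer gives 150 − 4 = 146; top litigator gives 180 − 111 = 69. Stays. ✓
Weak-case: standard lawyer gives 150 − 1 = 149; top litigator gives 180 − 174 = 6. Stays. ✓

Yes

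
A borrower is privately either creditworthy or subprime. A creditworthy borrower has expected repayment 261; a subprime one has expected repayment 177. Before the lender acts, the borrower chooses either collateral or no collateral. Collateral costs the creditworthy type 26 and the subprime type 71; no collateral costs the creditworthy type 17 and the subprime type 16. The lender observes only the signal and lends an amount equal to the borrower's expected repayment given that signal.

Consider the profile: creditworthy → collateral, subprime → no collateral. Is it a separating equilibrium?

If types separate, collateral earns payment 261 and no collateral earns 177.
Creditworthy: collateral gives 261 − 26 = 235; no collateral gives 177 − 17 = 160. No deviation. ✓
Subprime: no collateral gives 177 − 16 = 161; collateral gives 261 − 71 = 190. Would deviate. ✗

No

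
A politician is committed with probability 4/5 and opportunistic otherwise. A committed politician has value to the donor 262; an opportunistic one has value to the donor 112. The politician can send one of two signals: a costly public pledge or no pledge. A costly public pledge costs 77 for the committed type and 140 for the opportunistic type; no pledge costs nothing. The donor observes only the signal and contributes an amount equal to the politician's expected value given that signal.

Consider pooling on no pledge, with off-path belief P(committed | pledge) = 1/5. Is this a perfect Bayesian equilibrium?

Yes

On the equilibrium path (no pledge) the donor holds the prior 4/5 and pays 4/5·262 + 1/5·112 = 232. Off-path (pledge) belief 1/5 gives 1/5·262 + 4/5·112 = 142.
Committed: no pledge gives 232 − 0 = 232; pledge gives 142 − 77 = 65. Stays. ✓
Opportunistic: no pledge gives 232 − 0 = 232; pledge gives 142 − 140 = 2. Stays. ✓
Beliefs are Bayes-consistent on-path and both types best-respond.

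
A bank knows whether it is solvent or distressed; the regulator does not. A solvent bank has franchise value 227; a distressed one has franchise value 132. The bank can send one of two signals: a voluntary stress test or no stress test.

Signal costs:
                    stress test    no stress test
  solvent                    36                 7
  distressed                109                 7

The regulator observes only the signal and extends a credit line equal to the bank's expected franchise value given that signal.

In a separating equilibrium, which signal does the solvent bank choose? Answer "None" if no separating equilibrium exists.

stress test

Try solvent → stress test, distressed → no stress test:
  If types separate, stress test earns payment 227 and no stress test earns 132.
  Solvent: stress test gives 227 − 36 = 191; no stress test gives 132 − 7 = 125. No deviation. ✓
  Distressed: no stress test gives 132 − 7 = 125; stress test gives 227 − 109 = 118. No deviation. ✓
Both hold — the solvent type sends stress test.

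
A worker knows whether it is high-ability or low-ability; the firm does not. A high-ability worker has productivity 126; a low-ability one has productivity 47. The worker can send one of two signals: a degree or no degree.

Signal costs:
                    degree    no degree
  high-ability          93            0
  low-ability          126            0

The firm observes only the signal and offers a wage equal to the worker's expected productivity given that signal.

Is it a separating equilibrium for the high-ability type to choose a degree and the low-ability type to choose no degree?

No

If types separate, degree earns payment 126 and no degree earns 47.
High-ability: degree gives 126 − 93 = 33; no degree gives 47 − 0 = 47. Would deviate. ✗
Low-ability: no degree gives 47 − 0 = 47; degree gives 126 − 126 = 0. No deviation. ✓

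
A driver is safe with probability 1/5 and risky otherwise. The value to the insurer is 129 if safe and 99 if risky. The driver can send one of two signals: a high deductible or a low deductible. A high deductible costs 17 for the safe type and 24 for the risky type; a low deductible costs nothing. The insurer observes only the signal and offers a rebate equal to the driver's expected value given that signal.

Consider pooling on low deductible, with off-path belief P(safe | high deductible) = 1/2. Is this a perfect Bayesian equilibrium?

Yes

At the pooled signal (low deductible) the insurer holds the prior 1/5 and pays 1/5·129 + 4/5·99 = 105. Off-path (high deductible) belief 1/2 gives 1/2·129 + 1/2·99 = 114.
Safe: low deductible gives 105 − 0 = 105; high deductible gives 114 − 17 = 97. Stays. ✓
Risky: low deductible gives 105 − 0 = 105; high deductible gives 114 − 24 = 90. Stays. ✓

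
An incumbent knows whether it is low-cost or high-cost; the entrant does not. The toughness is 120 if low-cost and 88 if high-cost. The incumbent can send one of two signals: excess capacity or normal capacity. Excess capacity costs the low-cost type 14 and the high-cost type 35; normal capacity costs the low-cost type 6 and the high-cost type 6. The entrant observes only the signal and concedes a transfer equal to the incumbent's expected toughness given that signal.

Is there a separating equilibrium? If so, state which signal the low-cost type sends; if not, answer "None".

None

Try low-cost → excess capacity, high-cost → normal capacity:
  Under separation the entrant infers type exactly: excess capacity → low-cost (pays 120), normal capacity → high-cost (pays 88).
  Low-cost: excess capacity gives 120 − 14 = 106; normal capacity gives 88 − 6 = 82. No deviation. ✓
  High-cost: normal capacity gives 88 − 6 = 82; excess capacity gives 120 − 35 = 85. Would deviate. ✗
Try low-cost → normal capacity, high-cost → excess capacity:
  Under separation the entrant infers type exactly: normal capacity → low-cost (pays 120), excess capacity → high-cost (pays 88).
  Low-cost: normal capacity gives 120 − 6 = 114; excess capacity gives 88 − 14 = 74. No deviation. ✓
  High-cost: excess capacity gives 88 − 35 = 53; normal capacity gives 120 − 6 = 114. Would deviate. ✗
Neither assignment is incentive-compatible.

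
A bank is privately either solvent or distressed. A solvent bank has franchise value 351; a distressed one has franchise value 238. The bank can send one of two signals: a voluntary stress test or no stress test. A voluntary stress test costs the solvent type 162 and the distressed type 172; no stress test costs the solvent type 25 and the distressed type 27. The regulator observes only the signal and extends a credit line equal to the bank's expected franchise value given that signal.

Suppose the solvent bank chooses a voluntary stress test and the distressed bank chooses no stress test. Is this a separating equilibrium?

No

If types separate, stress test earns payment 351 and no stress test earns 238.
Solvent: stress test gives 351 − 162 = 189; no stress test gives 238 − 25 = 213. Would deviate. ✗
Distressed: no stress test gives 238 − 27 = 211; stress test gives 351 − 172 = 179. No deviation. ✓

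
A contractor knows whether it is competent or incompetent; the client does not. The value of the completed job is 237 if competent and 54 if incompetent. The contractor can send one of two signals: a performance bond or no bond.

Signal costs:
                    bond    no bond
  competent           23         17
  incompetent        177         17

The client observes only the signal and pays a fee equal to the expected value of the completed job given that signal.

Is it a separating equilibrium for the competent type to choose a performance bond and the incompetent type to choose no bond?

If types separate, bond earns payment 237 and no bond earns 54.
Competent: bond gives 237 − 23 = 214; no bond gives 54 − 17 = 37. No deviation. ✓
Incompetent: no bond gives 54 − 17 = 37; bond gives 237 − 177 = 60. Would deviate. ✗

No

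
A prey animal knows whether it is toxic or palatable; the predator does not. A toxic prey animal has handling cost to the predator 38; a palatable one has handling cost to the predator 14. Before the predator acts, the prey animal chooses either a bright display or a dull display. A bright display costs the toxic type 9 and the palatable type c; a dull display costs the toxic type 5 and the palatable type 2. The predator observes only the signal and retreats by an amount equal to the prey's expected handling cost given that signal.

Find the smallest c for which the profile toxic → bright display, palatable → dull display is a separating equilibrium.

26

Under separation: bright display → toxic (pays 38); dull display → palatable (pays 14).
Toxic: 38 − 9 = 29 ≥ 14 − 5 = 9. Holds regardless of c. ✓
Palatable: 14 − 2 ≥ 38 − c, so c ≥ 38 − 12 = 26.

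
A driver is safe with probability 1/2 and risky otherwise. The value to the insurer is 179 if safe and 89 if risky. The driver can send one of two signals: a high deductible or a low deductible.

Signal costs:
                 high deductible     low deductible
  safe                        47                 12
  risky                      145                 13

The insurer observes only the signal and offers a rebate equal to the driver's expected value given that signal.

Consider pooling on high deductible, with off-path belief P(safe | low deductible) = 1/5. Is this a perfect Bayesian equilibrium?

No

On the equilibrium path (high deductible) the insurer holds the prior 1/2 and pays 1/2·179 + 1/2·89 = 134. Off-path (low deductible) belief 1/5 gives 1/5·179 + 4/5·89 = 107.
Safe: high deductible gives 134 − 47 = 87; low deductible gives 107 − 12 = 95. Deviates. ✗
Risky: high deductible gives 134 − 145 = -11; low deductible gives 107 − 13 = 94. Deviates. ✗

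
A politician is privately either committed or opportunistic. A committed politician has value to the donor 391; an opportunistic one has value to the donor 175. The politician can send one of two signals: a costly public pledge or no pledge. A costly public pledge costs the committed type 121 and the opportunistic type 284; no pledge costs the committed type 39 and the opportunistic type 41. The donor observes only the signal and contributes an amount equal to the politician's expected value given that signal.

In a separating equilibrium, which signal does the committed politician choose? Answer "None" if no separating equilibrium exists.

Try committed → pledge, opportunistic → no pledge:
  Under separation the donor infers type exactly: pledge → committed (pays 391), no pledge → opportunistic (pays 175).
  Committed: pledge gives 391 − 121 = 270; no pledge gives 175 − 39 = 136. No deviation. ✓
  Opportunistic: no pledge gives 175 − 41 = 134; pledge gives 391 − 284 = 107. No deviation. ✓
Both hold — the committed type sends pledge.

pledge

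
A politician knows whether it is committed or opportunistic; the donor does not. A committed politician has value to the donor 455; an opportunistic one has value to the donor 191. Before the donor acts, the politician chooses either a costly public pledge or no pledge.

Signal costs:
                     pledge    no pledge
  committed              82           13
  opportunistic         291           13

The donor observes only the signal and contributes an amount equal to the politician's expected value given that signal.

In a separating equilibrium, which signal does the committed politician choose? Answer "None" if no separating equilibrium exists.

pledge

Try committed → pledge, opportunistic → no pledge:
  If types separate, pledge earns payment 455 and no pledge earns 191.
  Committed: pledge gives 455 − 82 = 373; no pledge gives 191 − 13 = 178. No deviation. ✓
  Opportunistic: no pledge gives 191 − 13 = 178; pledge gives 455 − 291 = 164. No deviation. ✓
Both hold — the committed type sends pledge.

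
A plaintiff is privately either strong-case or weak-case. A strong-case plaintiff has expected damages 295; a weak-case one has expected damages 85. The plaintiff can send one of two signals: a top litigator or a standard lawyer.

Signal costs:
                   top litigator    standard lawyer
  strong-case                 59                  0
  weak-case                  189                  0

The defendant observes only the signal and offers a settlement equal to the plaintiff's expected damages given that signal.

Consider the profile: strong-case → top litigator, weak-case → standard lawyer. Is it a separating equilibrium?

No

If types separate, top litigator earns payment 295 and standard lawyer earns 85.
Strong-case: top litigator gives 295 − 59 = 236; standard lawyer gives 85 − 0 = 85. No deviation. ✓
Weak-case: standard lawyer gives 85 − 0 = 85; top litigator gives 295 − 189 = 106. Would deviate. ✗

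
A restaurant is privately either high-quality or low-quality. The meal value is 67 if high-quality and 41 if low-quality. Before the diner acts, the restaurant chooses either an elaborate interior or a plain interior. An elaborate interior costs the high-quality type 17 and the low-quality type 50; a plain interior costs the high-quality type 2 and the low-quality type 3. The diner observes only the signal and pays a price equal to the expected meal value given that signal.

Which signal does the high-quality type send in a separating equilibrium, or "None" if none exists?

Try high-quality → elaborate interior, low-quality → plain interior:
  If types separate, elaborate interior earns payment 67 and plain interior earns 41.
  High-quality: elaborate interior gives 67 − 17 = 50; plain interior gives 41 − 2 = 39. No deviation. ✓
  Low-quality: plain interior gives 41 − 3 = 38; elaborate interior gives 67 − 50 = 17. No deviation. ✓
Both hold — the high-quality type sends elaborate interior.

elaborate interior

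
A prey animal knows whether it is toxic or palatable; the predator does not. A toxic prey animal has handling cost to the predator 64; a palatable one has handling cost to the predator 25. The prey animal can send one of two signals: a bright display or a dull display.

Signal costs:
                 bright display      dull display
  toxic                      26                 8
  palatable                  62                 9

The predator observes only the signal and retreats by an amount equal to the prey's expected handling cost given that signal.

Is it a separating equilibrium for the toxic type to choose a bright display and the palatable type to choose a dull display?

Yes

If types separate, bright display earns payment 64 and dull display earns 25.
Toxic: bright display gives 64 − 26 = 38; dull display gives 25 − 8 = 17. No deviation. ✓
Palatable: dull display gives 25 − 9 = 16; bright display gives 64 − 62 = 2. No deviation. ✓
Neither type gains from mimicking the other.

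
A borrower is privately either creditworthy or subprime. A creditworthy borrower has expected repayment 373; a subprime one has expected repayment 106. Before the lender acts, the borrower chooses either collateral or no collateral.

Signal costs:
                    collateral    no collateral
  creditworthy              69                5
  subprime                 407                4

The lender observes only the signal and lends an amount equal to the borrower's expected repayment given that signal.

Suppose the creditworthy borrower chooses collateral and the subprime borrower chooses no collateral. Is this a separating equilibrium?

Under separation the lender infers type exactly: collateral → creditworthy (pays 373), no collateral → subprime (pays 106).
Creditworthy: collateral gives 373 − 69 = 304; no collateral gives 106 − 5 = 101. No deviation. ✓
Subprime: no collateral gives 106 − 4 = 102; collateral gives 373 − 407 = -34. No deviation. ✓
Neither type gains from mimicking the other.

Yes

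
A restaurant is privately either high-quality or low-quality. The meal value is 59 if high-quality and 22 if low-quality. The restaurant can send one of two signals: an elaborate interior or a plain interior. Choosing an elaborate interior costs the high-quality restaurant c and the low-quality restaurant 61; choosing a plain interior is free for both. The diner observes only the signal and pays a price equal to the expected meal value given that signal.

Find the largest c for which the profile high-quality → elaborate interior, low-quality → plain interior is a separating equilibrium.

37

Under separation: elaborate interior → high-quality (pays 59); plain interior → low-quality (pays 22).
Low-quality: 22 − 0 = 22 ≥ 59 − 61 = -2. Holds regardless of c. ✓
High-quality: 59 − c ≥ 22 − 0, so c ≤ 59 − 22 = 37.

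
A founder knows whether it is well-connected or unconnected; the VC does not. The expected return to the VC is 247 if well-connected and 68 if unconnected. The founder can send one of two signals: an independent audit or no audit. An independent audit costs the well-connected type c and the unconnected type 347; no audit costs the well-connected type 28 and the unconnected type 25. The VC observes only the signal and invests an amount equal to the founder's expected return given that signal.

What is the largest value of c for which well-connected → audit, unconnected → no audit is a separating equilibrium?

207

Under separation: audit → well-connected (pays 247); no audit → unconnected (pays 68).
Unconnected: 68 − 25 = 43 ≥ 247 − 347 = -100. Holds regardless of c. ✓
Well-connected: 247 − c ≥ 68 − 28, so c ≤ 247 − 40 = 207.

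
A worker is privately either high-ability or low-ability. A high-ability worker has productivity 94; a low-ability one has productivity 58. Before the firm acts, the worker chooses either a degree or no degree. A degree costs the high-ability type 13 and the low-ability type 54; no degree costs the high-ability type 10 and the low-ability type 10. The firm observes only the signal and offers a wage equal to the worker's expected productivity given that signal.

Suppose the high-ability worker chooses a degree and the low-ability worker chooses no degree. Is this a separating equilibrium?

Yes

Under separation the firm infers type exactly: degree → high-ability (pays 94), no degree → low-ability (pays 58).
High-ability: degree gives 94 − 13 = 81; no degree gives 58 − 10 = 48. No deviation. ✓
Low-ability: no degree gives 58 − 10 = 48; degree gives 94 − 54 = 40. No deviation. ✓
Both incentive constraints hold.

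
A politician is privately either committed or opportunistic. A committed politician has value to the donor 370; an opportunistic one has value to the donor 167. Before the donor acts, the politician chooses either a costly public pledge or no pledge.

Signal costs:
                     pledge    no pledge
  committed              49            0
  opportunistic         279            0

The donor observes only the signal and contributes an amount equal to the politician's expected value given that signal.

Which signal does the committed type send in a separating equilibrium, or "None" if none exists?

pledge

Try committed → pledge, opportunistic → no pledge:
  If types separate, pledge earns payment 370 and no pledge earns 167.
  Committed: pledge gives 370 − 49 = 321; no pledge gives 167 − 0 = 167. No deviation. ✓
  Opportunistic: no pledge gives 167 − 0 = 167; pledge gives 370 − 279 = 91. No deviation. ✓
Both hold — the committed type sends pledge.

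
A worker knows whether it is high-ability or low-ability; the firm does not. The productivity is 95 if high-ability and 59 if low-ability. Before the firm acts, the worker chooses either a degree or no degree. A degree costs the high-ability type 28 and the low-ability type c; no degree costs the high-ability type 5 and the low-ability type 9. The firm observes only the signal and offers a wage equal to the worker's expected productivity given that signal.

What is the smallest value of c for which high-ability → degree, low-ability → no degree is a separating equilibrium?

Under separation: degree → high-ability (pays 95); no degree → low-ability (pays 59).
High-ability: 95 − 28 = 67 ≥ 59 − 5 = 54. Holds regardless of c. ✓
Low-ability: 59 − 9 ≥ 95 − c, so c ≥ 95 − 50 = 45.

45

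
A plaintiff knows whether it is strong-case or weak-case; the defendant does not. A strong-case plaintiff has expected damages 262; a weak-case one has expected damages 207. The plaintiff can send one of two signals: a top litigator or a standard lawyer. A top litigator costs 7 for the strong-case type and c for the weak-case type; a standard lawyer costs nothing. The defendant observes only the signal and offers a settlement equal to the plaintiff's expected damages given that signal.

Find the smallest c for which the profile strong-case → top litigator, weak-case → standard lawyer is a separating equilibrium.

Under separation: top litigator → strong-case (pays 262); standard lawyer → weak-case (pays 207).
Strong-case: 262 − 7 = 255 ≥ 207 − 0 = 207. Holds regardless of c. ✓
Weak-case: 207 − 0 ≥ 262 − c, so c ≥ 262 − 207 = 55.

55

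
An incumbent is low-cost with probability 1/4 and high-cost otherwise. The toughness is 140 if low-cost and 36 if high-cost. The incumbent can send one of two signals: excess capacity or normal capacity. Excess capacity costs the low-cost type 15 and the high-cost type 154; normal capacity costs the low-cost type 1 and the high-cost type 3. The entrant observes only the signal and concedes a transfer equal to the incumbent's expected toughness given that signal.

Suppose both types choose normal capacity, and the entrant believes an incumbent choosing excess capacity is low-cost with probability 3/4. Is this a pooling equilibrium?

At the pooled signal (normal capacity) the entrant holds the prior 1/4 and pays 1/4·140 + 3/4·36 = 62. Off-path (excess capacity) belief 3/4 gives 3/4·140 + 1/4·36 = 114.
Low-cost: normal capacity gives 62 − 1 = 61; excess capacity gives 114 − 15 = 99. Deviates. ✗
High-cost: normal capacity gives 62 − 3 = 59; excess capacity gives 114 − 154 = -40. Stays. ✓

No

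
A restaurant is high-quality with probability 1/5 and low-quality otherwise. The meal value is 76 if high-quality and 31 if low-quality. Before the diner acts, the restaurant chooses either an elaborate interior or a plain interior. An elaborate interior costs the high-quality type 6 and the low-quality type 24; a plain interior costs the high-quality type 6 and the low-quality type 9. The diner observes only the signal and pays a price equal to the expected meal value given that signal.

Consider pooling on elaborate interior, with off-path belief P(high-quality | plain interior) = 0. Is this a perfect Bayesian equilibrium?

No

At the pooled signal (elaborate interior) the diner holds the prior 1/5 and pays 1/5·76 + 4/5·31 = 40. Off-path (plain interior) belief 0 gives 0·76 + 1·31 = 31.
High-quality: elaborate interior gives 40 − 6 = 34; plain interior gives 31 − 6 = 25. Stays. ✓
Low-quality: elaborate interior gives 40 − 24 = 16; plain interior gives 31 − 9 = 22. Deviates. ✗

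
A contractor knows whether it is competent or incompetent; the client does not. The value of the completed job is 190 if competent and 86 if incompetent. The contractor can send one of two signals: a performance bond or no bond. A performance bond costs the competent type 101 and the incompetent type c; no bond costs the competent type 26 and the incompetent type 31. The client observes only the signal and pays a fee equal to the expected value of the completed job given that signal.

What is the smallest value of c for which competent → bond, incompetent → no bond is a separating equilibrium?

Under separation: bond → competent (pays 190); no bond → incompetent (pays 86).
Competent: 190 − 101 = 89 ≥ 86 − 26 = 60. Holds regardless of c. ✓
Incompetent: 86 − 31 ≥ 190 − c, so c ≥ 190 − 55 = 135.

135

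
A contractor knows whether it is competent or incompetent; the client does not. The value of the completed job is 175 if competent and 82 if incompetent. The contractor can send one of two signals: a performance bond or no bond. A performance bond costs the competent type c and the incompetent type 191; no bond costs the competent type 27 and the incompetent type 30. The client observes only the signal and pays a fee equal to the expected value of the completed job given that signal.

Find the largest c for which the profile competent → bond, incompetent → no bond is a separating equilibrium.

120

Under separation: bond → competent (pays 175); no bond → incompetent (pays 82).
Incompetent: 82 − 30 = 52 ≥ 175 − 191 = -16. Holds regardless of c. ✓
Competent: 175 − c ≥ 82 − 27, so c ≤ 175 − 55 = 120.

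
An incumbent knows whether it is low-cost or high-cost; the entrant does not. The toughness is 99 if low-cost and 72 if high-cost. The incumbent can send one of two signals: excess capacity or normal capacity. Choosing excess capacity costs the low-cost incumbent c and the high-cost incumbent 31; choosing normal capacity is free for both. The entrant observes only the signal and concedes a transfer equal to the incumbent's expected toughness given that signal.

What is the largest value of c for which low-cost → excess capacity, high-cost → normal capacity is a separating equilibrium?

27

Under separation: excess capacity → low-cost (pays 99); normal capacity → high-cost (pays 72).
High-cost: 72 − 0 = 72 ≥ 99 − 31 = 68. Holds regardless of c. ✓
Low-cost: 99 − c ≥ 72 − 0, so c ≤ 99 − 72 = 27.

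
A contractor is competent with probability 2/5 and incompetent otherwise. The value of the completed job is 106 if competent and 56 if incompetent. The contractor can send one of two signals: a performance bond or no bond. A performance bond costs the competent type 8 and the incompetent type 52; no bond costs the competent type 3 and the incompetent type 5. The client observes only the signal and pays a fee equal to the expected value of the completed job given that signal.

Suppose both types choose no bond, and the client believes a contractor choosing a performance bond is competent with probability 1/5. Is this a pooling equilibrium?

Yes

On the equilibrium path (no bond) the client holds the prior 2/5 and pays 2/5·106 + 3/5·56 = 76. Off-path (bond) belief 1/5 gives 1/5·106 + 4/5·56 = 66.
Competent: no bond gives 76 − 3 = 73; bond gives 66 − 8 = 58. Stays. ✓
Incompetent: no bond gives 76 − 5 = 71; bond gives 66 − 52 = 14. Stays. ✓
Beliefs are Bayes-consistent on-path and both types best-respond.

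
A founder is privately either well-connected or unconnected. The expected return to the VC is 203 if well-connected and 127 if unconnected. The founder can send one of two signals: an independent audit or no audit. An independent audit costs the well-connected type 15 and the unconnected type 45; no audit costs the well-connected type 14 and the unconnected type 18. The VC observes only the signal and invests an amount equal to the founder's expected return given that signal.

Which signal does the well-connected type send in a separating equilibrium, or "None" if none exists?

Try well-connected → audit, unconnected → no audit:
  If types separate, audit earns payment 203 and no audit earns 127.
  Well-connected: audit gives 203 − 15 = 188; no audit gives 127 − 14 = 113. No deviation. ✓
  Unconnected: no audit gives 127 − 18 = 109; audit gives 203 − 45 = 158. Would deviate. ✗
Try well-connected → no audit, unconnected → audit:
  If types separate, no audit earns payment 203 and audit earns 127.
  Well-connected: no audit gives 203 − 14 = 189; audit gives 127 − 15 = 112. No deviation. ✓
  Unconnected: audit gives 127 − 45 = 82; no audit gives 203 − 18 = 185. Would deviate. ✗
Neither assignment is incentive-compatible.

None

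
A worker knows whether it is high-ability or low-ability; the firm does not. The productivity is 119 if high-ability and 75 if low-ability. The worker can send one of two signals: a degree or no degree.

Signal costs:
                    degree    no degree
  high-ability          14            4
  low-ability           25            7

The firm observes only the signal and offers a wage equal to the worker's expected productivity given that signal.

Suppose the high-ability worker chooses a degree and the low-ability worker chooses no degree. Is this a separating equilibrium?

If types separate, degree earns payment 119 and no degree earns 75.
High-ability: degree gives 119 − 14 = 105; no degree gives 75 − 4 = 71. No deviation. ✓
Low-ability: no degree gives 75 − 7 = 68; degree gives 119 − 25 = 94. Would deviate. ✗

No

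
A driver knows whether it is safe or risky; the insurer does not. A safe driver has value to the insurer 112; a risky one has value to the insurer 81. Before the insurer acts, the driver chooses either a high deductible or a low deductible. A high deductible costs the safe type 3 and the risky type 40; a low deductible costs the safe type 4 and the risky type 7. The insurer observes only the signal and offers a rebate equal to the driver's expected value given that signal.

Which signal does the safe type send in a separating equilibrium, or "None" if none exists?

Try safe → high deductible, risky → low deductible:
  Under separation the insurer infers type exactly: high deductible → safe (pays 112), low deductible → risky (pays 81).
  Safe: high deductible gives 112 − 3 = 109; low deductible gives 81 − 4 = 77. No deviation. ✓
  Risky: low deductible gives 81 − 7 = 74; high deductible gives 112 − 40 = 72. No deviation. ✓
Both hold — the safe type sends high deductible.

high deductible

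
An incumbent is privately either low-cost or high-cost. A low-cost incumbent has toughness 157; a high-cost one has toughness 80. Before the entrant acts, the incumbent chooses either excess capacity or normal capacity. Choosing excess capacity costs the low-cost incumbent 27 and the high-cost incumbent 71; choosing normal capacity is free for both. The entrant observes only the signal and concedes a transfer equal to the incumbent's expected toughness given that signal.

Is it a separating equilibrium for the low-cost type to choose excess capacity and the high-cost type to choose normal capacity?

If types separate, excess capacity earns payment 157 and normal capacity earns 80.
Low-cost: excess capacity gives 157 − 27 = 130; normal capacity gives 80 − 0 = 80. No deviation. ✓
High-cost: normal capacity gives 80 − 0 = 80; excess capacity gives 157 − 71 = 86. Would deviate. ✗

No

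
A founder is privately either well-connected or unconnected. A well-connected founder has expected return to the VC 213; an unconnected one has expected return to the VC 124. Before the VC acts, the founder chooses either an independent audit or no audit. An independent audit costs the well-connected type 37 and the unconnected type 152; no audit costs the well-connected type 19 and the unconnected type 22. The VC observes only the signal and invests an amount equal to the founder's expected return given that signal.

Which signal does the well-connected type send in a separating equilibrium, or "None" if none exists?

Try well-connected → audit, unconnected → no audit:
  If types separate, audit earns payment 213 and no audit earns 124.
  Well-connected: audit gives 213 − 37 = 176; no audit gives 124 − 19 = 105. No deviation. ✓
  Unconnected: no audit gives 124 − 22 = 102; audit gives 213 − 152 = 61. No deviation. ✓
Both hold — the well-connected type sends audit.

audit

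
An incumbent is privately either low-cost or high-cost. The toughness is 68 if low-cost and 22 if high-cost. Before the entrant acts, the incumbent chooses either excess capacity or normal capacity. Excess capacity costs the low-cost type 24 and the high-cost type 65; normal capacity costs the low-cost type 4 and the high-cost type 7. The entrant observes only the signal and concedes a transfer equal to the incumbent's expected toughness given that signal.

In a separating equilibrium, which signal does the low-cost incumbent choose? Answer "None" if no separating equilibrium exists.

Try low-cost → excess capacity, high-cost → normal capacity:
  If types separate, excess capacity earns payment 68 and normal capacity earns 22.
  Low-cost: excess capacity gives 68 − 24 = 44; normal capacity gives 22 − 4 = 18. No deviation. ✓
  High-cost: normal capacity gives 22 − 7 = 15; excess capacity gives 68 − 65 = 3. No deviation. ✓
Both hold — the low-cost type sends excess capacity.

excess capacity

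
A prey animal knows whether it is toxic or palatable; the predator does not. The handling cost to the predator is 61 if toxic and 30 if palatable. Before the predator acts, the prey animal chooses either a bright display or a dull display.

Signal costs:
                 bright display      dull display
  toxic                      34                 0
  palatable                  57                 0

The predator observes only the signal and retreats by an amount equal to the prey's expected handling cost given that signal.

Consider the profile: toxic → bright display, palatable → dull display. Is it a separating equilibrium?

If types separate, bright display earns payment 61 and dull display earns 30.
Toxic: bright display gives 61 − 34 = 27; dull display gives 30 − 0 = 30. Would deviate. ✗
Palatable: dull display gives 30 − 0 = 30; bright display gives 61 − 57 = 4. No deviation. ✓

No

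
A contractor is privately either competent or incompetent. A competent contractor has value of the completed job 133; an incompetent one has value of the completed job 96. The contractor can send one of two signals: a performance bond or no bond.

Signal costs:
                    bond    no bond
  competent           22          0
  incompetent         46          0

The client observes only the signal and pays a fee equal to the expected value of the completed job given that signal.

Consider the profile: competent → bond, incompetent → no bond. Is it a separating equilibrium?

If types separate, bond earns payment 133 and no bond earns 96.
Competent: bond gives 133 − 22 = 111; no bond gives 96 − 0 = 96. No deviation. ✓
Incompetent: no bond gives 96 − 0 = 96; bond gives 133 − 46 = 87. No deviation. ✓
Neither type gains from mimicking the other.

Yes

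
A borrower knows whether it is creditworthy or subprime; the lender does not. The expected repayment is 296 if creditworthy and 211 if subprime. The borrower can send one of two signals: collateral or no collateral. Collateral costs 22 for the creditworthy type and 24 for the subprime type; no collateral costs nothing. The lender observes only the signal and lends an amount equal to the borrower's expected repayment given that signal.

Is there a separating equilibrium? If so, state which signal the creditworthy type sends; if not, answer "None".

Try creditworthy → collateral, subprime → no collateral:
  Under separation the lender infers type exactly: collateral → creditworthy (pays 296), no collateral → subprime (pays 211).
  Creditworthy: collateral gives 296 − 22 = 274; no collateral gives 211 − 0 = 211. No deviation. ✓
  Subprime: no collateral gives 211 − 0 = 211; collateral gives 296 − 24 = 272. Would deviate. ✗
Try creditworthy → no collateral, subprime → collateral:
  Under separation the lender infers type exactly: no collateral → creditworthy (pays 296), collateral → subprime (pays 211).
  Creditworthy: no collateral gives 296 − 0 = 296; collateral gives 211 − 22 = 189. No deviation. ✓
  Subprime: collateral gives 211 − 24 = 187; no collateral gives 296 − 0 = 296. Would deviate. ✗
Neither assignment is incentive-compatible.

None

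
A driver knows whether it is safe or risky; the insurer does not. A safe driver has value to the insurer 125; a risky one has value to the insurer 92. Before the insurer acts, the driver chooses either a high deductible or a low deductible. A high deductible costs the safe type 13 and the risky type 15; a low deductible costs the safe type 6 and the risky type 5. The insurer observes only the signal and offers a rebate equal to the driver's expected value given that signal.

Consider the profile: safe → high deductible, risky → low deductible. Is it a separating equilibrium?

No

Under separation the insurer infers type exactly: high deductible → safe (pays 125), low deductible → risky (pays 92).
Safe: high deductible gives 125 − 13 = 112; low deductible gives 92 − 6 = 86. No deviation. ✓
Risky: low deductible gives 92 − 5 = 87; high deductible gives 125 − 15 = 110. Would deviate. ✗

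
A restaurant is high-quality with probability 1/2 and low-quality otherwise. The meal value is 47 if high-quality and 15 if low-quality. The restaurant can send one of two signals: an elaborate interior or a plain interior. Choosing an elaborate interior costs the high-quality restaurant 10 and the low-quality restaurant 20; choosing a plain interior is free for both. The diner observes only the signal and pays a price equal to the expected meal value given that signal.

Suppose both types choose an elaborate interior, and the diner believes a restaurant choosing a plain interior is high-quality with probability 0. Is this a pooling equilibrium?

No

On the equilibrium path (elaborate interior) the diner holds the prior 1/2 and pays 1/2·47 + 1/2·15 = 31. Off-path (plain interior) belief 0 gives 0·47 + 1·15 = 15.
High-quality: elaborate interior gives 31 − 10 = 21; plain interior gives 15 − 0 = 15. Stays. ✓
Low-quality: elaborate interior gives 31 − 20 = 11; plain interior gives 15 − 0 = 15. Deviates. ✗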